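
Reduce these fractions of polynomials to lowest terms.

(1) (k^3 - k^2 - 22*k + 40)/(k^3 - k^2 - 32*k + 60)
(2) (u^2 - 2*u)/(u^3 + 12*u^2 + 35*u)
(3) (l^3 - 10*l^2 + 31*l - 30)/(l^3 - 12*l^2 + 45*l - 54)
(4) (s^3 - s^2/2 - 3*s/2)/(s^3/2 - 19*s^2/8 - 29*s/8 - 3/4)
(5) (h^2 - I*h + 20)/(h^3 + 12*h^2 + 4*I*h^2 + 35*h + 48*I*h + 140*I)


(1) = (k^2 + k - 20)/(k^2 + k - 30)
(2) = (u - 2)/(u^2 + 12*u + 35)
(3) = (l^2 - 7*l + 10)/(l^2 - 9*l + 18)
(4) = (8*s^2 - 12*s)/(4*s^2 - 23*s - 6)
(5) = (h - 5*I)/(h^2 + 12*h + 35)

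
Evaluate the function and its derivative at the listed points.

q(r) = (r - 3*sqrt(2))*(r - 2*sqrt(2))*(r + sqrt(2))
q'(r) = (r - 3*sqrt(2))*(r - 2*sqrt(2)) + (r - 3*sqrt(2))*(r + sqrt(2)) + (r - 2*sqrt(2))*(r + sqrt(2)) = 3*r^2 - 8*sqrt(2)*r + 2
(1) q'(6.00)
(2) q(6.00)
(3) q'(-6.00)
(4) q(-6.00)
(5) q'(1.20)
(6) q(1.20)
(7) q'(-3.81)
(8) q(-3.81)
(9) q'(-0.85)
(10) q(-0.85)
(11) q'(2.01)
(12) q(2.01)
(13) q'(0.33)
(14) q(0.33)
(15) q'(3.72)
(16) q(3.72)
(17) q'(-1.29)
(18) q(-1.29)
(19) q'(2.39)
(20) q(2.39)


(1) = 42.12
(2) = 41.32
(3) = 177.88
(4) = -414.68
(5) = -7.26
(6) = 12.95
(7) = 88.65
(8) = -128.07
(9) = 13.78
(10) = 10.57
(11) = -8.62
(12) = 6.26
(13) = -1.41
(14) = 17.05
(15) = 1.43
(16) = -2.39
(17) = 21.59
(18) = 2.83
(19) = -7.90
(20) = 3.09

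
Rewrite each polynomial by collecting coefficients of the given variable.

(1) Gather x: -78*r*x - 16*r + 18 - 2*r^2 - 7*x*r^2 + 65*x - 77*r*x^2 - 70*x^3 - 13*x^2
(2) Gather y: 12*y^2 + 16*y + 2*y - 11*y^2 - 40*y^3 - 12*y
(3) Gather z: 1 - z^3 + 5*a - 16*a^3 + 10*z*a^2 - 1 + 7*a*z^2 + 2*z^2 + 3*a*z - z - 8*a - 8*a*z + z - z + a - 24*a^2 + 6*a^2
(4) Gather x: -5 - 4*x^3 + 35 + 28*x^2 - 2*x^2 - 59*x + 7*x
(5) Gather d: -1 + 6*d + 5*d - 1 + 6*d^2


(1) = -2*r^2 - 16*r - 70*x^3 + x^2*(-77*r - 13) + x*(-7*r^2 - 78*r + 65) + 18
(2) = -40*y^3 + y^2 + 6*y
(3) = -16*a^3 - 18*a^2 - 2*a - z^3 + z^2*(7*a + 2) + z*(10*a^2 - 5*a - 1)
(4) = -4*x^3 + 26*x^2 - 52*x + 30
(5) = 6*d^2 + 11*d - 2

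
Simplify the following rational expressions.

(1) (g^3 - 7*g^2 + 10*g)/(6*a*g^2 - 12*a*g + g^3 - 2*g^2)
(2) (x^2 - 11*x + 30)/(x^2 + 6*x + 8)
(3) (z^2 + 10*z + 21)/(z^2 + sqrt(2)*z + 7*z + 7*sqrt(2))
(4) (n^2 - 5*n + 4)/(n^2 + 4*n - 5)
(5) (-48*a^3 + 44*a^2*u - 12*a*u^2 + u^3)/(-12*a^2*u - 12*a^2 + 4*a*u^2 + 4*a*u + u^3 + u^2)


(1) = (g - 5)/(6*a + g)
(2) = (x^2 - 11*x + 30)/(x^2 + 6*x + 8)
(3) = (z + 3)/(z + sqrt(2))
(4) = (n - 4)/(n + 5)
(5) = (24*a^2 - 10*a*u + u^2)/(6*a*u + 6*a + u^2 + u)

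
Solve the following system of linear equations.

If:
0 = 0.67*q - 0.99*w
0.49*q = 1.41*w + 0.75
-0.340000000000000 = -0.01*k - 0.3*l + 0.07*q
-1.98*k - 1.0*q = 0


Then:
k = 0.82
l = 0.73
q = -1.62
w = -1.09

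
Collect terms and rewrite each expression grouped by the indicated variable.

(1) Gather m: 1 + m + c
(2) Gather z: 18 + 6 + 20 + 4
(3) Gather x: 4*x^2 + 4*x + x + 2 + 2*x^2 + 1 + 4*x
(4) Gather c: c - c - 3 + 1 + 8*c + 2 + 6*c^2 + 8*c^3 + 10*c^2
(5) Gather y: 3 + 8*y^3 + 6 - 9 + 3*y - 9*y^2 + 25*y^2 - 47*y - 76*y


(1) = c + m + 1
(2) = 48
(3) = 6*x^2 + 9*x + 3
(4) = 8*c^3 + 16*c^2 + 8*c
(5) = 8*y^3 + 16*y^2 - 120*y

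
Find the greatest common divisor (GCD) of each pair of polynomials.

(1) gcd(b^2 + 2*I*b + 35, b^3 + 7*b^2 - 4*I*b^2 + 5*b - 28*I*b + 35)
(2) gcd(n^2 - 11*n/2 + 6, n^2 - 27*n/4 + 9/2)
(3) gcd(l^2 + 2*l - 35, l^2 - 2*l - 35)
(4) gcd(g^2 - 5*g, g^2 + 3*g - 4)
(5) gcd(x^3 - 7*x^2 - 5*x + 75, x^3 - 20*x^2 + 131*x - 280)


(1) = gcd((b - 5*I)*(b + 7*I), (b + 7)*(b - 5*I)*(b + I)) = b - 5*I
(2) = 1
(3) = gcd((l - 5)*(l + 7), (l - 7)*(l + 5)) = 1
(4) = 1
(5) = x - 5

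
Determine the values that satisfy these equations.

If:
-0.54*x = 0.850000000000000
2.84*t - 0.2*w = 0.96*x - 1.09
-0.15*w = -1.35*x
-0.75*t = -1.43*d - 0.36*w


Then:
d = 2.56
t = -1.91
w = -14.17
x = -1.57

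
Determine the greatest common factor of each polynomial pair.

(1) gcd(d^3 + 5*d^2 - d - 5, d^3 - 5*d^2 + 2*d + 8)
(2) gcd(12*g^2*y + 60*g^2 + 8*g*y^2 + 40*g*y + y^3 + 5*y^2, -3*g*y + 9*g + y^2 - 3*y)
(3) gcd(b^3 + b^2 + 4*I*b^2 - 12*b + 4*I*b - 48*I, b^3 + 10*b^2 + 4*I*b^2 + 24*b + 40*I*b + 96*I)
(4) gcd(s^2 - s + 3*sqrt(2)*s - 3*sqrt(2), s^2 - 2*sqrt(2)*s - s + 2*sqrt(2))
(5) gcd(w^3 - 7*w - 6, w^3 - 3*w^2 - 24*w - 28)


(1) = d + 1
(2) = gcd((2*g + y)*(6*g + y)*(y + 5), (-3*g + y)*(y - 3)) = 1
(3) = gcd((b - 3)*(b + 4)*(b + 4*I), (b + 4)*(b + 6)*(b + 4*I)) = b^2 + b*(4 + 4*I) + 16*I
(4) = gcd((s - 1)*(s + 3*sqrt(2)), (s - 1)*(s - 2*sqrt(2))) = s - 1
(5) = w + 2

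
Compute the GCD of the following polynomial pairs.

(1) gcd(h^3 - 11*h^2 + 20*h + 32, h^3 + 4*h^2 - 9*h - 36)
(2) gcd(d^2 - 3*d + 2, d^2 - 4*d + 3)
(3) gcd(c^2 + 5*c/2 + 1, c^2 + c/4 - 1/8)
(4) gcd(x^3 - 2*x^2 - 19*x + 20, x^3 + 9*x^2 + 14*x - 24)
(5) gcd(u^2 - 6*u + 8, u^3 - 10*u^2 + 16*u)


(1) = 1
(2) = gcd((d - 2)*(d - 1), (d - 3)*(d - 1)) = d - 1
(3) = gcd((c + 1/2)*(c + 2), (c - 1/4)*(c + 1/2)) = c + 1/2
(4) = x^2 + 3*x - 4
(5) = u - 2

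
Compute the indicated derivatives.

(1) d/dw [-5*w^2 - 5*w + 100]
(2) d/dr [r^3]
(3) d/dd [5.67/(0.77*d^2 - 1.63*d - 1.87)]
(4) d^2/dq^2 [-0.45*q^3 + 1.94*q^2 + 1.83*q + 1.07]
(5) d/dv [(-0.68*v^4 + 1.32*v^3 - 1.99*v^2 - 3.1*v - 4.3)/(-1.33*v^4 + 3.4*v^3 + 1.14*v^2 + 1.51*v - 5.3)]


(1) = -10*w - 5
(2) = 3*r^2
(3) = (9.2421 - 8.7318*d)/(-0.77*d^2 + 1.63*d + 1.87)^2
(4) = 3.88 - 2.7*q
(5) = (-0.5564*v^6 - 6.8438*v^5 - 7.1786*v^4 + 16.6064*v^3 + 23.4011*v^2 + 30.898*v + 22.923)/(1.7689*v^8 - 9.044*v^7 + 8.5276*v^6 + 3.7354*v^5 + 25.6656*v^4 - 32.5972*v^3 - 9.8039*v^2 - 16.006*v + 28.09)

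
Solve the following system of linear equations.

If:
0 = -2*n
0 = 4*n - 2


Then:
No Solution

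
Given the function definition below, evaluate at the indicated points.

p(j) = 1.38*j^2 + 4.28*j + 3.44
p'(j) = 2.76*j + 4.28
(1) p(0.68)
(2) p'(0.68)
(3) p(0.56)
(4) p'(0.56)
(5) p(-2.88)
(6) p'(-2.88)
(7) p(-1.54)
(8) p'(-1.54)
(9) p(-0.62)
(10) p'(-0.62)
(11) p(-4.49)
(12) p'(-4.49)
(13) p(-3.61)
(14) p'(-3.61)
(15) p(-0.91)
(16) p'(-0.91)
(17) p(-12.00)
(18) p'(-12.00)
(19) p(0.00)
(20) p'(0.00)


(1) = 6.99
(2) = 6.16
(3) = 6.27
(4) = 5.83
(5) = 2.56
(6) = -3.67
(7) = 0.12
(8) = 0.03
(9) = 1.32
(10) = 2.57
(11) = 12.04
(12) = -8.11
(13) = 5.97
(14) = -5.68
(15) = 0.69
(16) = 1.77
(17) = 150.80
(18) = -28.84
(19) = 3.44
(20) = 4.28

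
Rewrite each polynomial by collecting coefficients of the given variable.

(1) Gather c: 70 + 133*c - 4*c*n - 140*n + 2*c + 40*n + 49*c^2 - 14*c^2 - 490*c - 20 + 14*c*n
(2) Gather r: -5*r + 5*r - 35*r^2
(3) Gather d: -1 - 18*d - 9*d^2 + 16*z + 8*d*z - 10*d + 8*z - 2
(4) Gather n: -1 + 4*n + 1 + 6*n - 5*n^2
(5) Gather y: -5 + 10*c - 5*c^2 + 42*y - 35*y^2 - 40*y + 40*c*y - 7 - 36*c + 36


(1) = 35*c^2 + c*(10*n - 355) - 100*n + 50
(2) = -35*r^2
(3) = -9*d^2 + d*(8*z - 28) + 24*z - 3
(4) = -5*n^2 + 10*n
(5) = -5*c^2 - 26*c - 35*y^2 + y*(40*c + 2) + 24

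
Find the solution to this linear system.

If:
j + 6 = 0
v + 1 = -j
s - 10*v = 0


Then:
j = -6
s = 50
v = 5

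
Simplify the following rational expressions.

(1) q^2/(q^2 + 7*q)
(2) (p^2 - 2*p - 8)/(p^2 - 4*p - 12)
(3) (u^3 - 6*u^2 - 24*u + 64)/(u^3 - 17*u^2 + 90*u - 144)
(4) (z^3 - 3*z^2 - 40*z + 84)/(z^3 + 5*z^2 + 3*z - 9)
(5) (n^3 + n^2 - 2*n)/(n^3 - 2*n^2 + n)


(1) = q/(q + 7)
(2) = (p - 4)/(p - 6)
(3) = (u^2 + 2*u - 8)/(u^2 - 9*u + 18)
(4) = (z^3 - 3*z^2 - 40*z + 84)/(z^3 + 5*z^2 + 3*z - 9)
(5) = (n + 2)/(n - 1)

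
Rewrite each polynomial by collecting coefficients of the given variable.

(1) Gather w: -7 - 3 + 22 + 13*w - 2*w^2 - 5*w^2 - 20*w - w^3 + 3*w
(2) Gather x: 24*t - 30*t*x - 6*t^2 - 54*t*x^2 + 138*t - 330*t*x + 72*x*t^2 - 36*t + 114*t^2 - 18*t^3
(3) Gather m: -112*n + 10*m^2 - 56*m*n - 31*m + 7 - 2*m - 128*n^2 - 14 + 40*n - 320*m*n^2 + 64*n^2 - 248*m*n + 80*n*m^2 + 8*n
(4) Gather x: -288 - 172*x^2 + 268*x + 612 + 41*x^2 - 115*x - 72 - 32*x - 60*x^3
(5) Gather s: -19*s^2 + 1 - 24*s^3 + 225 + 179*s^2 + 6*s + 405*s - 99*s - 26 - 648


(1) = -w^3 - 7*w^2 - 4*w + 12
(2) = -18*t^3 + 108*t^2 - 54*t*x^2 + 126*t + x*(72*t^2 - 360*t)
(3) = m^2*(80*n + 10) + m*(-320*n^2 - 304*n - 33) - 64*n^2 - 64*n - 7
(4) = -60*x^3 - 131*x^2 + 121*x + 252
(5) = -24*s^3 + 160*s^2 + 312*s - 448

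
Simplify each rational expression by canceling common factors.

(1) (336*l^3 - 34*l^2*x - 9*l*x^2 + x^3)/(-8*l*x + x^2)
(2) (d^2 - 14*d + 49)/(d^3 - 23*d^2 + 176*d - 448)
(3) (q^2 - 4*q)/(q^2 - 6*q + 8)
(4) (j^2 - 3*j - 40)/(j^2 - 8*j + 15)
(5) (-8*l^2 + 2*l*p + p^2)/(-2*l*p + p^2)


(1) = (-42*l^2 - l*x + x^2)/x
(2) = (d - 7)/(d^2 - 16*d + 64)
(3) = q/(q - 2)
(4) = (j^2 - 3*j - 40)/(j^2 - 8*j + 15)
(5) = (4*l + p)/p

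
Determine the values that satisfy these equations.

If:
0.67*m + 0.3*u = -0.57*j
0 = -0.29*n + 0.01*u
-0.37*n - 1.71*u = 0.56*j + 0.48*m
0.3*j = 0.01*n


Then:
j = 0.00
m = 0.00
n = 0.00
u = 0.00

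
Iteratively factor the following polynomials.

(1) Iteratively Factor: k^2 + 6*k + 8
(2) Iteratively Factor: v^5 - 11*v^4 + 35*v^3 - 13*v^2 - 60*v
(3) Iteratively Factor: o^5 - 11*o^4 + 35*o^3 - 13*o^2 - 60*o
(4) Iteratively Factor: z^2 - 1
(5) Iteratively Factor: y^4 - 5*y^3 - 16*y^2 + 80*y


(1) = (k + 4)*(k + 2)
(2) = (v - 4)*(v^4 - 7*v^3 + 7*v^2 + 15*v) = (v - 4)*(v + 1)*(v^3 - 8*v^2 + 15*v) = (v - 5)*(v - 4)*(v + 1)*(v^2 - 3*v) = (v - 5)*(v - 4)*(v - 3)*(v + 1)*(v)
(3) = (o + 1)*(o^4 - 12*o^3 + 47*o^2 - 60*o) = o*(o + 1)*(o^3 - 12*o^2 + 47*o - 60) = o*(o - 3)*(o + 1)*(o^2 - 9*o + 20) = o*(o - 4)*(o - 3)*(o + 1)*(o - 5)
(4) = (z + 1)*(z - 1)
(5) = (y + 4)*(y^3 - 9*y^2 + 20*y) = y*(y + 4)*(y^2 - 9*y + 20) = y*(y - 5)*(y + 4)*(y - 4)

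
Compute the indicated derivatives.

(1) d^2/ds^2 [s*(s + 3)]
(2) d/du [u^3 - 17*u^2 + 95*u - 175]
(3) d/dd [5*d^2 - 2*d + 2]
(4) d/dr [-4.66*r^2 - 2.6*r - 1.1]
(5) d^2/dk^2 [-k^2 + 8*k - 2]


(1) = 2
(2) = 3*u^2 - 34*u + 95
(3) = 10*d - 2
(4) = -9.32*r - 2.6
(5) = -2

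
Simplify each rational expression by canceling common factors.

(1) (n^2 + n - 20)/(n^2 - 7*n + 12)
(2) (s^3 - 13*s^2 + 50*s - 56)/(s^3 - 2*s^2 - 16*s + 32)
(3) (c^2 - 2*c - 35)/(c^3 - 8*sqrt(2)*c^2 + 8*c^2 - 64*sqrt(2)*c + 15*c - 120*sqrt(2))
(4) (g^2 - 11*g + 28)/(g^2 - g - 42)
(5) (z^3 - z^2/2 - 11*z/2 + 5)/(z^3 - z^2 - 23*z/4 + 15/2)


(1) = (n + 5)/(n - 3)
(2) = (s - 7)/(s + 4)
(3) = (c - 7)/(c^2 + c*(3 - 8*sqrt(2)) - 24*sqrt(2))
(4) = (g - 4)/(g + 6)
(5) = (2*z - 2)/(2*z - 3)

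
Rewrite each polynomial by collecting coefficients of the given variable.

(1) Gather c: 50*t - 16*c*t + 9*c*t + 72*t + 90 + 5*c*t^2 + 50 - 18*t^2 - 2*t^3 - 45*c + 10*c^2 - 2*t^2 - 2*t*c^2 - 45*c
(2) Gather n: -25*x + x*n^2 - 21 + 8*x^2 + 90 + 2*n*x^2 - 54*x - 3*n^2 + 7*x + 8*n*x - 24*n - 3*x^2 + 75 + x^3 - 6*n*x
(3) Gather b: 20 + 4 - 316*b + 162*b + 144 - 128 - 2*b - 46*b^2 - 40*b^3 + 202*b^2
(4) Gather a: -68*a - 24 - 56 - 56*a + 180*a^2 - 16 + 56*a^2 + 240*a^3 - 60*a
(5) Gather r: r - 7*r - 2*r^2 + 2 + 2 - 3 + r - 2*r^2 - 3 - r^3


(1) = c^2*(10 - 2*t) + c*(5*t^2 - 7*t - 90) - 2*t^3 - 20*t^2 + 122*t + 140
(2) = n^2*(x - 3) + n*(2*x^2 + 2*x - 24) + x^3 + 5*x^2 - 72*x + 144
(3) = -40*b^3 + 156*b^2 - 156*b + 40
(4) = 240*a^3 + 236*a^2 - 184*a - 96
(5) = -r^3 - 4*r^2 - 5*r - 2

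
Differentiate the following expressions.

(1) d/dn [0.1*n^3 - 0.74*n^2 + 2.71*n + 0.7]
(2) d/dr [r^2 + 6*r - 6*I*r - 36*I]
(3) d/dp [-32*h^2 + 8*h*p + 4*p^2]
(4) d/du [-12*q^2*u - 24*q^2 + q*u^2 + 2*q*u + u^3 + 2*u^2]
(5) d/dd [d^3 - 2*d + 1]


(1) = 0.3*n^2 - 1.48*n + 2.71
(2) = 2*r + 6 - 6*I
(3) = 8*h + 8*p
(4) = -12*q^2 + 2*q*u + 2*q + 3*u^2 + 4*u
(5) = 3*d^2 - 2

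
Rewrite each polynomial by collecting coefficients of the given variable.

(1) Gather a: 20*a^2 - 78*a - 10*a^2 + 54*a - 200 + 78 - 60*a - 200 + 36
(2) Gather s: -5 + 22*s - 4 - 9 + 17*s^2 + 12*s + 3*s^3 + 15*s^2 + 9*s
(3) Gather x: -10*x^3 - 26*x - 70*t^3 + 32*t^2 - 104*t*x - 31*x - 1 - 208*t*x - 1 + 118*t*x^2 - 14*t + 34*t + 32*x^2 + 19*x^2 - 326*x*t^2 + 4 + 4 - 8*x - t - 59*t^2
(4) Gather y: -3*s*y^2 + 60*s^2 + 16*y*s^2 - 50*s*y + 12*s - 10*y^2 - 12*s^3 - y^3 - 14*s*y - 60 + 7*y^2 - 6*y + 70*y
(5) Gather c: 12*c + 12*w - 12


(1) = 10*a^2 - 84*a - 286
(2) = 3*s^3 + 32*s^2 + 43*s - 18
(3) = -70*t^3 - 27*t^2 + 19*t - 10*x^3 + x^2*(118*t + 51) + x*(-326*t^2 - 312*t - 65) + 6
(4) = -12*s^3 + 60*s^2 + 12*s - y^3 + y^2*(-3*s - 3) + y*(16*s^2 - 64*s + 64) - 60
(5) = 12*c + 12*w - 12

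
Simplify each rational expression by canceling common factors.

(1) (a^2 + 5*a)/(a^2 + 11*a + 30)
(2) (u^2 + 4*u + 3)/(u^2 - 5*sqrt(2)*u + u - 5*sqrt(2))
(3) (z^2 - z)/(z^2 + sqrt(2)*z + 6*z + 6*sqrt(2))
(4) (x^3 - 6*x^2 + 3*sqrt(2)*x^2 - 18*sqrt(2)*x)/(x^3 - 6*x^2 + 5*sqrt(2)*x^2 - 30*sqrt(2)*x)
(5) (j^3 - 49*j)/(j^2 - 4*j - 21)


(1) = a/(a + 6)
(2) = (u + 3)/(u - 5*sqrt(2))
(3) = (z^2 - z)/(z^2 + z*(sqrt(2) + 6) + 6*sqrt(2))
(4) = (x + 3*sqrt(2))/(x + 5*sqrt(2))
(5) = (j^2 + 7*j)/(j + 3)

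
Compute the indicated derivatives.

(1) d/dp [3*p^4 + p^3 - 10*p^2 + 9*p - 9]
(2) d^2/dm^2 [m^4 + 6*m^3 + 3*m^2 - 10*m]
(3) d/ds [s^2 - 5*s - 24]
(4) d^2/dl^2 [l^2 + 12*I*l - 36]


(1) = 12*p^3 + 3*p^2 - 20*p + 9
(2) = 12*m^2 + 36*m + 6
(3) = 2*s - 5
(4) = 2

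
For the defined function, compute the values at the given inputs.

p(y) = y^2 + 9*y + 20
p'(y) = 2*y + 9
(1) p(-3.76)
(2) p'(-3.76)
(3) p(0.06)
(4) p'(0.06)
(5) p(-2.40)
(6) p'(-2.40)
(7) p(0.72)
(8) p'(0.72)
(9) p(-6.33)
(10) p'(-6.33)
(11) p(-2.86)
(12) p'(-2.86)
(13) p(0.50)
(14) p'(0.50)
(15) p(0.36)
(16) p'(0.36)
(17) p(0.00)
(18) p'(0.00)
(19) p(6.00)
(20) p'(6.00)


(1) = 0.30
(2) = 1.48
(3) = 20.54
(4) = 9.12
(5) = 4.16
(6) = 4.20
(7) = 27.00
(8) = 10.44
(9) = 3.10
(10) = -3.66
(11) = 2.44
(12) = 3.28
(13) = 24.75
(14) = 10.00
(15) = 23.37
(16) = 9.72
(17) = 20.00
(18) = 9.00
(19) = 110.00
(20) = 21.00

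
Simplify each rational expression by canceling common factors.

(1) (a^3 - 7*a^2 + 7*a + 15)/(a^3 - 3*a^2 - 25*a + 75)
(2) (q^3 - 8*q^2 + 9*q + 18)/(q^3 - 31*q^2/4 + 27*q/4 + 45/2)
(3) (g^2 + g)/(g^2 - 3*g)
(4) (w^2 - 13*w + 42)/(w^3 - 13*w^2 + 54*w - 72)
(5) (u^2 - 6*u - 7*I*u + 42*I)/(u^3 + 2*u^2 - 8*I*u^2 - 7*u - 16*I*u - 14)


(1) = (a + 1)/(a + 5)
(2) = (4*q + 4)/(4*q + 5)
(3) = (g + 1)/(g - 3)
(4) = (w - 7)/(w^2 - 7*w + 12)
(5) = (u - 6)/(u^2 + u*(2 - I) - 2*I)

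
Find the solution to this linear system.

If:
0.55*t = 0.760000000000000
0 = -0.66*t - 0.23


Then:
No Solution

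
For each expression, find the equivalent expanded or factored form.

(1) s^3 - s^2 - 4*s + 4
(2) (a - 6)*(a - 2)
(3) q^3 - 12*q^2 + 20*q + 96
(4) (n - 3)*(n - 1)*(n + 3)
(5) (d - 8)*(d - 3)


(1) = (s - 2)*(s - 1)*(s + 2)
(2) = a^2 - 8*a + 12
(3) = (q - 8)*(q - 6)*(q + 2)
(4) = n^3 - n^2 - 9*n + 9
(5) = d^2 - 11*d + 24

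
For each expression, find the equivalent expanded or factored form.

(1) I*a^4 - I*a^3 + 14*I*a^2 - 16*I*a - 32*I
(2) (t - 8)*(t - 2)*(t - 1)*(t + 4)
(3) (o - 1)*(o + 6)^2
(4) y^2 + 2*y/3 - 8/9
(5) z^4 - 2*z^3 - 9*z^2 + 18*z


(1) = (a - 2)*(a - 4*I)*(a + 4*I)*(I*a + I)
(2) = t^4 - 7*t^3 - 18*t^2 + 88*t - 64
(3) = o^3 + 11*o^2 + 24*o - 36
(4) = (y - 2/3)*(y + 4/3)
(5) = z*(z - 3)*(z - 2)*(z + 3)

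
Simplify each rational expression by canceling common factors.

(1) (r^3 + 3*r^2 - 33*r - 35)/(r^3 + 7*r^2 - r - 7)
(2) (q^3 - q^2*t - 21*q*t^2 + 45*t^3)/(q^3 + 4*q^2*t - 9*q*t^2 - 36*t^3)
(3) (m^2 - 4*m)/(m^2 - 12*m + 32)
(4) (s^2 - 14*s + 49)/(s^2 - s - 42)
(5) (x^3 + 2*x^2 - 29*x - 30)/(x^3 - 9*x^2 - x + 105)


(1) = (r - 5)/(r - 1)
(2) = (q^2 + 2*q*t - 15*t^2)/(q^2 + 7*q*t + 12*t^2)
(3) = m/(m - 8)
(4) = (s - 7)/(s + 6)
(5) = (x^2 + 7*x + 6)/(x^2 - 4*x - 21)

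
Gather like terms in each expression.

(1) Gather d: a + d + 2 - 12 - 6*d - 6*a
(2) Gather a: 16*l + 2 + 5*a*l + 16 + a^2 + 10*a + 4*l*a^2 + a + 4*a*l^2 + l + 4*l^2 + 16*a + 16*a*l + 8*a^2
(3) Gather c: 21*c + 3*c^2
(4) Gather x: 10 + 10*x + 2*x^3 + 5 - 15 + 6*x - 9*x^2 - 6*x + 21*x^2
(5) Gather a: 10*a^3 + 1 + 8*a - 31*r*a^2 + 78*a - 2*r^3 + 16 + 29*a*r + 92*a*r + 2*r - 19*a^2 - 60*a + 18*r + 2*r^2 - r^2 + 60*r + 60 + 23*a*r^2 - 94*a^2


(1) = -5*a - 5*d - 10
(2) = a^2*(4*l + 9) + a*(4*l^2 + 21*l + 27) + 4*l^2 + 17*l + 18
(3) = 3*c^2 + 21*c
(4) = 2*x^3 + 12*x^2 + 10*x
(5) = 10*a^3 + a^2*(-31*r - 113) + a*(23*r^2 + 121*r + 26) - 2*r^3 + r^2 + 80*r + 77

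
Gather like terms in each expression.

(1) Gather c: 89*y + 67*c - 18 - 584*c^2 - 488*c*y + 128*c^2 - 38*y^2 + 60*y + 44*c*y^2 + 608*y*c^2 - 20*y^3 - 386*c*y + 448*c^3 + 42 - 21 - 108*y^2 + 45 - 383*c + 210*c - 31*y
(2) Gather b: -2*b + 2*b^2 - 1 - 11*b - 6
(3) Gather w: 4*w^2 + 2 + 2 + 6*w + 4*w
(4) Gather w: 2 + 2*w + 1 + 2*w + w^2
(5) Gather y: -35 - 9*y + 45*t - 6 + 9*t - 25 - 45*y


(1) = 448*c^3 + c^2*(608*y - 456) + c*(44*y^2 - 874*y - 106) - 20*y^3 - 146*y^2 + 118*y + 48
(2) = 2*b^2 - 13*b - 7
(3) = 4*w^2 + 10*w + 4
(4) = w^2 + 4*w + 3
(5) = 54*t - 54*y - 66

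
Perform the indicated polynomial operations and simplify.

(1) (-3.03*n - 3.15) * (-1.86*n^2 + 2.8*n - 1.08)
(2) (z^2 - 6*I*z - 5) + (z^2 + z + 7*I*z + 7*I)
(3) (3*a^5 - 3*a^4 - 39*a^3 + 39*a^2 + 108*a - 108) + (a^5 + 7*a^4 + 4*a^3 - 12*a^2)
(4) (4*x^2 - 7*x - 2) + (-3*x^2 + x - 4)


(1) = 5.6358*n^3 - 2.625*n^2 - 5.5476*n + 3.402
(2) = 2*z^2 + z + I*z - 5 + 7*I
(3) = 4*a^5 + 4*a^4 - 35*a^3 + 27*a^2 + 108*a - 108
(4) = x^2 - 6*x - 6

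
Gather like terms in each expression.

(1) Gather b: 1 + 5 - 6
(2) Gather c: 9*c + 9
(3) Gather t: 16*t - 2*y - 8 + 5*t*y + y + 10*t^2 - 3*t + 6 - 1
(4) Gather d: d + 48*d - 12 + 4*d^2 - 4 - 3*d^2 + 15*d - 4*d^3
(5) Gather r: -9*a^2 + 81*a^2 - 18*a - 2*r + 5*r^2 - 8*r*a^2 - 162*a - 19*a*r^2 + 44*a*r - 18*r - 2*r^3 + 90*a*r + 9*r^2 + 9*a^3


(1) = 0
(2) = 9*c + 9
(3) = 10*t^2 + t*(5*y + 13) - y - 3
(4) = -4*d^3 + d^2 + 64*d - 16
(5) = 9*a^3 + 72*a^2 - 180*a - 2*r^3 + r^2*(14 - 19*a) + r*(-8*a^2 + 134*a - 20)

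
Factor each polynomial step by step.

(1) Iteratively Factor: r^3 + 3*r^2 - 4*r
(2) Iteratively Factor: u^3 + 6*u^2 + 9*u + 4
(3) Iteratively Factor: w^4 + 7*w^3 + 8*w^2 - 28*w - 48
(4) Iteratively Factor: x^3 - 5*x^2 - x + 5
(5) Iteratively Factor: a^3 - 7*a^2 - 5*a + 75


(1) = (r - 1)*(r^2 + 4*r) = r*(r - 1)*(r + 4)
(2) = (u + 1)*(u^2 + 5*u + 4) = (u + 1)^2*(u + 4)
(3) = (w - 2)*(w^3 + 9*w^2 + 26*w + 24) = (w - 2)*(w + 3)*(w^2 + 6*w + 8) = (w - 2)*(w + 2)*(w + 3)*(w + 4)
(4) = (x - 5)*(x^2 - 1) = (x - 5)*(x + 1)*(x - 1)
(5) = (a - 5)*(a^2 - 2*a - 15) = (a - 5)*(a + 3)*(a - 5)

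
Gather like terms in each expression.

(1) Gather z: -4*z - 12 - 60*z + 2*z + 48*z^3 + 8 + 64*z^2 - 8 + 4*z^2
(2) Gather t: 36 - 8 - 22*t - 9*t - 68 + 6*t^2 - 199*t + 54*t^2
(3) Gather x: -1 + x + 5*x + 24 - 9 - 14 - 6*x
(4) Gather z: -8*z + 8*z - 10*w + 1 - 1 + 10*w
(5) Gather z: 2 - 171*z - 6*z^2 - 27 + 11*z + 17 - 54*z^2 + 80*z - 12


(1) = 48*z^3 + 68*z^2 - 62*z - 12
(2) = 60*t^2 - 230*t - 40
(3) = 0
(4) = 0
(5) = -60*z^2 - 80*z - 20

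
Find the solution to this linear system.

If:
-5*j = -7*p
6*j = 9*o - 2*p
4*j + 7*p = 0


Then:
j = 0
o = 0
p = 0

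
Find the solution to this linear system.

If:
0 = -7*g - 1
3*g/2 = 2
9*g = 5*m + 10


Then:
No Solution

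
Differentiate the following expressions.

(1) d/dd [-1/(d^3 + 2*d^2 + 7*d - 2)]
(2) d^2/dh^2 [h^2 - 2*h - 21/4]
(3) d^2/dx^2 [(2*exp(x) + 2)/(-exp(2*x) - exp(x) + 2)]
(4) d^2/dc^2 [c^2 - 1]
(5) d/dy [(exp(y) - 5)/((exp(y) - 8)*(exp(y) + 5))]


(1) = (3*d^2 + 4*d + 7)/(d^3 + 2*d^2 + 7*d - 2)^2
(2) = 2
(3) = 2*(-exp(4*x) - 3*exp(3*x) - 15*exp(2*x) - 11*exp(x) - 6)*exp(x)/(exp(6*x) + 3*exp(5*x) - 3*exp(4*x) - 11*exp(3*x) + 6*exp(2*x) + 12*exp(x) - 8)
(4) = 2
(5) = (-exp(2*y) + 10*exp(y) - 55)*exp(y)/(exp(4*y) - 6*exp(3*y) - 71*exp(2*y) + 240*exp(y) + 1600)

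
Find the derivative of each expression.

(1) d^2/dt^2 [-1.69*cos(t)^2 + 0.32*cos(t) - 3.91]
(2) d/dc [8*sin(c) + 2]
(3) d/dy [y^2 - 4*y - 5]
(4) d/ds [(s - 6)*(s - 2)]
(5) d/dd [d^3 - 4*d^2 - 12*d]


(1) = -0.32*cos(t) + 3.38*cos(2*t)
(2) = 8*cos(c)
(3) = 2*y - 4
(4) = 2*s - 8
(5) = 3*d^2 - 8*d - 12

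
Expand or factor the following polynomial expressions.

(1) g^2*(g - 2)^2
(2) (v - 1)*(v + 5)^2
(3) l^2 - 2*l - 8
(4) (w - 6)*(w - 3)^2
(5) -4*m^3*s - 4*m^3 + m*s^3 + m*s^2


(1) = g^4 - 4*g^3 + 4*g^2
(2) = v^3 + 9*v^2 + 15*v - 25
(3) = (l - 4)*(l + 2)
(4) = w^3 - 12*w^2 + 45*w - 54
(5) = (-2*m + s)*(2*m + s)*(m*s + m)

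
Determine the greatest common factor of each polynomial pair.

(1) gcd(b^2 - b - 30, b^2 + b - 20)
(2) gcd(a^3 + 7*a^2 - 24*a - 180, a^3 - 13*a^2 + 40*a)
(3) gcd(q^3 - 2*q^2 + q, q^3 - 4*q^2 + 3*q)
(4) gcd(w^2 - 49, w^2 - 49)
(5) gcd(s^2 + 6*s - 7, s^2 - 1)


(1) = b + 5
(2) = a - 5
(3) = q^2 - q
(4) = w^2 - 49
(5) = s - 1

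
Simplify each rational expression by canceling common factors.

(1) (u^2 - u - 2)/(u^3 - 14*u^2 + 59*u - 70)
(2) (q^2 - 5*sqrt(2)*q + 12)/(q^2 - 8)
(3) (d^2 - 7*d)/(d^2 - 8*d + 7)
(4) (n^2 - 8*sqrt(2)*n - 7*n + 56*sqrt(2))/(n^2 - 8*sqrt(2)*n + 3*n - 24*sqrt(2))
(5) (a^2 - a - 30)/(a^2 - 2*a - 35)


(1) = (u + 1)/(u^2 - 12*u + 35)
(2) = (q - 3*sqrt(2))/(q + 2*sqrt(2))
(3) = d/(d - 1)
(4) = (n - 7)/(n + 3)
(5) = (a - 6)/(a - 7)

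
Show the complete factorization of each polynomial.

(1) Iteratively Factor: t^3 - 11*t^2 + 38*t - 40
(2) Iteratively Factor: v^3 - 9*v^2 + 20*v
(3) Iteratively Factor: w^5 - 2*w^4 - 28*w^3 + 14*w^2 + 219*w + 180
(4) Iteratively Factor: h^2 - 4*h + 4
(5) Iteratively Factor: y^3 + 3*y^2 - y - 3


(1) = (t - 4)*(t^2 - 7*t + 10) = (t - 4)*(t - 2)*(t - 5)
(2) = (v - 5)*(v^2 - 4*v) = v*(v - 5)*(v - 4)
(3) = (w - 4)*(w^4 + 2*w^3 - 20*w^2 - 66*w - 45) = (w - 4)*(w + 3)*(w^3 - w^2 - 17*w - 15) = (w - 5)*(w - 4)*(w + 3)*(w^2 + 4*w + 3) = (w - 5)*(w - 4)*(w + 1)*(w + 3)*(w + 3)
(4) = (h - 2)*(h - 2)
(5) = (y + 3)*(y^2 - 1) = (y - 1)*(y + 3)*(y + 1)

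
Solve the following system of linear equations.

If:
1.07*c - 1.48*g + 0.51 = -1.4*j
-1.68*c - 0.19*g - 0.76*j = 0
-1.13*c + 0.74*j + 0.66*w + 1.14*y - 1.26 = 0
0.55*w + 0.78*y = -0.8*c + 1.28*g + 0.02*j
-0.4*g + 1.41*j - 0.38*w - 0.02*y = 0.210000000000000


Then:
c = -0.13
g = 0.42
j = 0.17
w = -0.41
y = 1.11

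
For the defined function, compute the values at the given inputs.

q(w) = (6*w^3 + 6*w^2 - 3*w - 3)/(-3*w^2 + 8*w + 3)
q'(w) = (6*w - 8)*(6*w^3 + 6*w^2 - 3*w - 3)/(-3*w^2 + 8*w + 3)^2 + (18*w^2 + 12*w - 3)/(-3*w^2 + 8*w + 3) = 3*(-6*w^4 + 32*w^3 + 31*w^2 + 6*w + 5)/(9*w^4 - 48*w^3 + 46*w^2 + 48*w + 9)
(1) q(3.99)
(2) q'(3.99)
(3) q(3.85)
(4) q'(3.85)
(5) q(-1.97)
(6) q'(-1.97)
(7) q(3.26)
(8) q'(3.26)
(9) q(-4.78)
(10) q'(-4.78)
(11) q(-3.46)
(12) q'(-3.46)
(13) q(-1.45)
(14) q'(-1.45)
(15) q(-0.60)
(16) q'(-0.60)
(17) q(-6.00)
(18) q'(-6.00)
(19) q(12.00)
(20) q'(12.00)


(1) = -35.96
(2) = 18.82
(3) = -39.07
(4) = 26.24
(5) = 0.81
(6) = -1.12
(7) = -92.36
(8) = 299.79
(9) = 4.88
(10) = -1.66
(11) = 2.79
(12) = -1.50
(13) = 0.29
(14) = -0.85
(15) = 0.12
(16) = 1.76
(17) = 6.96
(18) = -1.74
(19) = -33.61
(20) = -1.75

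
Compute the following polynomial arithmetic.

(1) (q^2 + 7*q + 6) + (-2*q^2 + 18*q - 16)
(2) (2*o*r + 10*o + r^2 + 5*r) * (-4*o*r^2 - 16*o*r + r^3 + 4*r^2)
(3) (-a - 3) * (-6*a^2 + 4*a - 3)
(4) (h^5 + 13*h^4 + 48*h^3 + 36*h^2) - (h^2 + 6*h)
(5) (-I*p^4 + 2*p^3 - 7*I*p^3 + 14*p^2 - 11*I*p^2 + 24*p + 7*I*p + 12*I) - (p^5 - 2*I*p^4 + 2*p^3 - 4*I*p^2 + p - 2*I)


(1) = -q^2 + 25*q - 10
(2) = -8*o^2*r^3 - 72*o^2*r^2 - 160*o^2*r - 2*o*r^4 - 18*o*r^3 - 40*o*r^2 + r^5 + 9*r^4 + 20*r^3
(3) = 6*a^3 + 14*a^2 - 9*a + 9
(4) = h^5 + 13*h^4 + 48*h^3 + 35*h^2 - 6*h
(5) = -p^5 + I*p^4 - 7*I*p^3 + 14*p^2 - 7*I*p^2 + 23*p + 7*I*p + 14*I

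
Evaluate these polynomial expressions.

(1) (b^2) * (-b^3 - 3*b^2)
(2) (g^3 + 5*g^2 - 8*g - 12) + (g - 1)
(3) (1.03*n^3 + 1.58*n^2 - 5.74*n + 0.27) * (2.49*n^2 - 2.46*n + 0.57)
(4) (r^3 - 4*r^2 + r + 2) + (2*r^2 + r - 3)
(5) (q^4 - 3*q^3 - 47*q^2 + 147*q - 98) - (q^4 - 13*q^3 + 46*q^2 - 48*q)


(1) = -b^5 - 3*b^4
(2) = g^3 + 5*g^2 - 7*g - 13
(3) = 2.5647*n^5 + 1.4004*n^4 - 17.5923*n^3 + 15.6933*n^2 - 3.936*n + 0.1539
(4) = r^3 - 2*r^2 + 2*r - 1
(5) = 10*q^3 - 93*q^2 + 195*q - 98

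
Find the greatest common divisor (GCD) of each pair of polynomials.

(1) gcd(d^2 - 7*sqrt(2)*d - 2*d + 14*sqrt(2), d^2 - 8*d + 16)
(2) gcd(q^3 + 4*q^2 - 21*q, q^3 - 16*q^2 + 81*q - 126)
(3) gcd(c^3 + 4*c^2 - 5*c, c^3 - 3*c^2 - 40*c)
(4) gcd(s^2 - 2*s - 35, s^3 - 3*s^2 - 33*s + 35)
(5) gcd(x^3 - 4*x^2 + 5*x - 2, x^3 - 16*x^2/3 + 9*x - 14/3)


(1) = 1
(2) = q - 3
(3) = c^2 + 5*c
(4) = gcd((s - 7)*(s + 5), (s - 7)*(s - 1)*(s + 5)) = s^2 - 2*s - 35
(5) = x^2 - 3*x + 2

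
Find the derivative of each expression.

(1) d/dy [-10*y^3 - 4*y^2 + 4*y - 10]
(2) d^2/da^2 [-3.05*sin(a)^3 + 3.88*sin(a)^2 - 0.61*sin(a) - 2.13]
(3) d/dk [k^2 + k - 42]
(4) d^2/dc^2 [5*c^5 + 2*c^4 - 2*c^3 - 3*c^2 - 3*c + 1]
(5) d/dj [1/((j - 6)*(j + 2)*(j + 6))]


(1) = -30*y^2 - 8*y + 4
(2) = 2.8975*sin(a) - 6.8625*sin(3*a) + 7.76*cos(2*a)
(3) = 2*k + 1
(4) = 100*c^3 + 24*c^2 - 12*c - 6
(5) = (-(j - 6)*(j + 2) - (j - 6)*(j + 6) - (j + 2)*(j + 6))/((j - 6)^2*(j + 2)^2*(j + 6)^2)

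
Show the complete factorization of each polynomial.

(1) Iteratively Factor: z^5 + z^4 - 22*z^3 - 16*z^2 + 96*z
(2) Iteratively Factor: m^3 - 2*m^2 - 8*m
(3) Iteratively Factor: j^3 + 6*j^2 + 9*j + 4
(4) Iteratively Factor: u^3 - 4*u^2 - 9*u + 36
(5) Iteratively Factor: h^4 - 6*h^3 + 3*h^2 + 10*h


(1) = (z - 4)*(z^4 + 5*z^3 - 2*z^2 - 24*z) = (z - 4)*(z - 2)*(z^3 + 7*z^2 + 12*z) = (z - 4)*(z - 2)*(z + 3)*(z^2 + 4*z) = (z - 4)*(z - 2)*(z + 3)*(z + 4)*(z)
(2) = (m - 4)*(m^2 + 2*m) = (m - 4)*(m + 2)*(m)
(3) = (j + 4)*(j^2 + 2*j + 1) = (j + 1)*(j + 4)*(j + 1)
(4) = (u - 4)*(u^2 - 9) = (u - 4)*(u - 3)*(u + 3)
(5) = (h)*(h^3 - 6*h^2 + 3*h + 10) = h*(h - 2)*(h^2 - 4*h - 5) = h*(h - 2)*(h + 1)*(h - 5)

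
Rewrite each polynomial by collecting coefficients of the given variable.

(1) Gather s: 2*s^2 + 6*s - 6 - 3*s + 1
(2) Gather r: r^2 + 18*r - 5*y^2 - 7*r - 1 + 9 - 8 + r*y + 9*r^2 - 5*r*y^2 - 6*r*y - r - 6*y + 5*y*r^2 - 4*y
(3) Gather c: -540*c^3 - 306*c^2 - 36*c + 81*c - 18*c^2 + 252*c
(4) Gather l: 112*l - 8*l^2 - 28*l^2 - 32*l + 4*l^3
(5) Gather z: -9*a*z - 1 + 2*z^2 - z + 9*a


(1) = 2*s^2 + 3*s - 5
(2) = r^2*(5*y + 10) + r*(-5*y^2 - 5*y + 10) - 5*y^2 - 10*y
(3) = -540*c^3 - 324*c^2 + 297*c
(4) = 4*l^3 - 36*l^2 + 80*l
(5) = 9*a + 2*z^2 + z*(-9*a - 1) - 1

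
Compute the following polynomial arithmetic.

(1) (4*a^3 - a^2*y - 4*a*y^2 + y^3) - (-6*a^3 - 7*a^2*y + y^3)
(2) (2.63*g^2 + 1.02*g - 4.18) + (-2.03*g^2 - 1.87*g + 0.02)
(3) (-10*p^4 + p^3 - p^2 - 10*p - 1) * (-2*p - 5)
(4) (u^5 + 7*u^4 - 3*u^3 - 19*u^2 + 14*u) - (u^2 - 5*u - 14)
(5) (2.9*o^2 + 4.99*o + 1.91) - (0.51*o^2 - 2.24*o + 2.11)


(1) = 10*a^3 + 6*a^2*y - 4*a*y^2
(2) = 0.6*g^2 - 0.85*g - 4.16
(3) = 20*p^5 + 48*p^4 - 3*p^3 + 25*p^2 + 52*p + 5
(4) = u^5 + 7*u^4 - 3*u^3 - 20*u^2 + 19*u + 14
(5) = 2.39*o^2 + 7.23*o - 0.2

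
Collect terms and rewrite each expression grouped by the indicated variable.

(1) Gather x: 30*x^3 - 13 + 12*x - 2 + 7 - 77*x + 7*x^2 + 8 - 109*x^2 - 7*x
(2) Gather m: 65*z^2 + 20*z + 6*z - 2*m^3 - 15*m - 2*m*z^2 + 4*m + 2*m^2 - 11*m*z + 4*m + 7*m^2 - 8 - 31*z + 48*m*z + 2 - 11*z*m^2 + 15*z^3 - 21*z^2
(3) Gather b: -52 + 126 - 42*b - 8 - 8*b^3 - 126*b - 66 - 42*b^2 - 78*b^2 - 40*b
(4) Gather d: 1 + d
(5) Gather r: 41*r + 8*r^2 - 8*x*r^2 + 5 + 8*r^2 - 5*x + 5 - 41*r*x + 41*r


(1) = 30*x^3 - 102*x^2 - 72*x
(2) = -2*m^3 + m^2*(9 - 11*z) + m*(-2*z^2 + 37*z - 7) + 15*z^3 + 44*z^2 - 5*z - 6
(3) = -8*b^3 - 120*b^2 - 208*b
(4) = d + 1
(5) = r^2*(16 - 8*x) + r*(82 - 41*x) - 5*x + 10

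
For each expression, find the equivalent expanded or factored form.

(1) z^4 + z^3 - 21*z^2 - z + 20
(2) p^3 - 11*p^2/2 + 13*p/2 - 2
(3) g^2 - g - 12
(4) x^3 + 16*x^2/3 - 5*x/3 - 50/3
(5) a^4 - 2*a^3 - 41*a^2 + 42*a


(1) = (z - 4)*(z - 1)*(z + 1)*(z + 5)
(2) = (p - 4)*(p - 1)*(p - 1/2)
(3) = (g - 4)*(g + 3)
(4) = (x - 5/3)*(x + 2)*(x + 5)
(5) = a*(a - 7)*(a - 1)*(a + 6)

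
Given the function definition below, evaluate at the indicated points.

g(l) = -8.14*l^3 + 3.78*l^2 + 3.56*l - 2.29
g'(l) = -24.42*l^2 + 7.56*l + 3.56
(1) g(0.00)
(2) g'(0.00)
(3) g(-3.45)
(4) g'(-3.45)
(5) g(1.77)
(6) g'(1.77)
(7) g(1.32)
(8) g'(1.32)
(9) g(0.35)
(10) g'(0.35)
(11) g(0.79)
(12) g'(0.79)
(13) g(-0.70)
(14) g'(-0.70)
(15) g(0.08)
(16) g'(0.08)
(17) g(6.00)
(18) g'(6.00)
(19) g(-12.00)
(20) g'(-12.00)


(1) = -2.29
(2) = 3.56
(3) = 364.68
(4) = -313.18
(5) = -29.28
(6) = -59.56
(7) = -9.73
(8) = -29.01
(9) = -0.93
(10) = 3.21
(11) = -1.13
(12) = -5.71
(13) = -0.14
(14) = -13.70
(15) = -1.99
(16) = 4.01
(17) = -1603.09
(18) = -830.20
(19) = 14565.23
(20) = -3603.64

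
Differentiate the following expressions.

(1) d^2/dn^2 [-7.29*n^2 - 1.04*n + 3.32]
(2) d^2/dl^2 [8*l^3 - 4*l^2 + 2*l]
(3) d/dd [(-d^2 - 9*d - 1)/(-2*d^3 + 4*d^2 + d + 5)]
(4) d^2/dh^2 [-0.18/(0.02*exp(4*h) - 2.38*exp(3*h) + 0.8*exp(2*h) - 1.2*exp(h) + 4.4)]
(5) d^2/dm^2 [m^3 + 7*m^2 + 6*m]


(1) = -14.5800000000000
(2) = 48*l - 8
(3) = (-2*d^4 - 36*d^3 + 29*d^2 - 2*d - 44)/(4*d^6 - 16*d^5 + 12*d^4 - 12*d^3 + 41*d^2 + 10*d + 25)
(4) = ((0.0576*exp(3*h) - 3.8556*exp(2*h) + 0.576*exp(h) - 0.216)*(0.02*exp(4*h) - 2.38*exp(3*h) + 0.8*exp(2*h) - 1.2*exp(h) + 4.4) - 0.18*(0.08*exp(3*h) - 7.14*exp(2*h) + 1.6*exp(h) - 1.2)*(0.16*exp(3*h) - 14.28*exp(2*h) + 3.2*exp(h) - 2.4)*exp(h))*exp(h)/(0.02*exp(4*h) - 2.38*exp(3*h) + 0.8*exp(2*h) - 1.2*exp(h) + 4.4)^3
(5) = 6*m + 14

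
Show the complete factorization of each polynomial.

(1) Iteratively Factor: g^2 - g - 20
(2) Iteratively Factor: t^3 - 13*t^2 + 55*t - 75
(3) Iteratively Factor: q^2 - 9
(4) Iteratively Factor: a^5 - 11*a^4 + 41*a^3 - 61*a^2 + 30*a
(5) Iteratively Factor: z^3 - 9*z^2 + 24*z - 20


(1) = (g - 5)*(g + 4)
(2) = (t - 5)*(t^2 - 8*t + 15) = (t - 5)*(t - 3)*(t - 5)
(3) = (q - 3)*(q + 3)
(4) = (a - 5)*(a^4 - 6*a^3 + 11*a^2 - 6*a) = a*(a - 5)*(a^3 - 6*a^2 + 11*a - 6) = a*(a - 5)*(a - 2)*(a^2 - 4*a + 3) = a*(a - 5)*(a - 3)*(a - 2)*(a - 1)
(5) = (z - 5)*(z^2 - 4*z + 4) = (z - 5)*(z - 2)*(z - 2)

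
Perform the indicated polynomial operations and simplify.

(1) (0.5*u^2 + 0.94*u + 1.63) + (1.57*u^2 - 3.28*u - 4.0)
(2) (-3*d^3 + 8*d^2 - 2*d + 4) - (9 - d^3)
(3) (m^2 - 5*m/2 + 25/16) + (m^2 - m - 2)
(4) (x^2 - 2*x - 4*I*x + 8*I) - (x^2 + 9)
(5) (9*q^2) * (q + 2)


(1) = 2.07*u^2 - 2.34*u - 2.37
(2) = -2*d^3 + 8*d^2 - 2*d - 5
(3) = 2*m^2 - 7*m/2 - 7/16
(4) = -2*x - 4*I*x - 9 + 8*I
(5) = 9*q^3 + 18*q^2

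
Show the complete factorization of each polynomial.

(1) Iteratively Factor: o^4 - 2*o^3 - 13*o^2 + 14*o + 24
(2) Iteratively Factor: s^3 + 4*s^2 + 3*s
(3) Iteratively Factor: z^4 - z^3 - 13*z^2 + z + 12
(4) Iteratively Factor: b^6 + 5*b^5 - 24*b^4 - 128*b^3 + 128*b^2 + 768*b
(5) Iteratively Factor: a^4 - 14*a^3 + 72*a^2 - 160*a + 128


(1) = (o - 2)*(o^3 - 13*o - 12) = (o - 2)*(o + 3)*(o^2 - 3*o - 4) = (o - 2)*(o + 1)*(o + 3)*(o - 4)
(2) = (s)*(s^2 + 4*s + 3) = s*(s + 3)*(s + 1)
(3) = (z + 1)*(z^3 - 2*z^2 - 11*z + 12) = (z - 4)*(z + 1)*(z^2 + 2*z - 3) = (z - 4)*(z - 1)*(z + 1)*(z + 3)
(4) = (b + 4)*(b^5 + b^4 - 28*b^3 - 16*b^2 + 192*b) = (b + 4)^2*(b^4 - 3*b^3 - 16*b^2 + 48*b) = (b + 4)^3*(b^3 - 7*b^2 + 12*b) = (b - 4)*(b + 4)^3*(b^2 - 3*b) = b*(b - 4)*(b + 4)^3*(b - 3)
(5) = (a - 4)*(a^3 - 10*a^2 + 32*a - 32) = (a - 4)*(a - 2)*(a^2 - 8*a + 16) = (a - 4)^2*(a - 2)*(a - 4)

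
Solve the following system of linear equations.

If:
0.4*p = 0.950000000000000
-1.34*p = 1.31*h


Then:
h = -2.43
p = 2.38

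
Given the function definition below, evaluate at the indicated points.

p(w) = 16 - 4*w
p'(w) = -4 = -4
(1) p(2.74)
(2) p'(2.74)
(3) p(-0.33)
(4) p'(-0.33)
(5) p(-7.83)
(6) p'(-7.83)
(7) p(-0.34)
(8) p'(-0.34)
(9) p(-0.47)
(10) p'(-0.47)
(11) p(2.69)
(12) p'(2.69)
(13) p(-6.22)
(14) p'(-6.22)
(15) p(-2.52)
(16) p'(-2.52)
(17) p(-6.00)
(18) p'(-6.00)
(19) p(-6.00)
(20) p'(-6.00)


(1) = 5.04
(2) = -4.00
(3) = 17.32
(4) = -4.00
(5) = 47.32
(6) = -4.00
(7) = 17.36
(8) = -4.00
(9) = 17.88
(10) = -4.00
(11) = 5.24
(12) = -4.00
(13) = 40.88
(14) = -4.00
(15) = 26.08
(16) = -4.00
(17) = 40.00
(18) = -4.00
(19) = 40.00
(20) = -4.00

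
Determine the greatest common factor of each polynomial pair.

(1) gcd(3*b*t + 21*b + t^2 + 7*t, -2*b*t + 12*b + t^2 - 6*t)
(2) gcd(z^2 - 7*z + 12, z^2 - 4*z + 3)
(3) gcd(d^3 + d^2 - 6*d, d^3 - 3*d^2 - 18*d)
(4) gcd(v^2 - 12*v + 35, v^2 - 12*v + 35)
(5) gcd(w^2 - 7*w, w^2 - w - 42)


(1) = 1
(2) = gcd((z - 4)*(z - 3), (z - 3)*(z - 1)) = z - 3
(3) = d^2 + 3*d
(4) = v^2 - 12*v + 35
(5) = w - 7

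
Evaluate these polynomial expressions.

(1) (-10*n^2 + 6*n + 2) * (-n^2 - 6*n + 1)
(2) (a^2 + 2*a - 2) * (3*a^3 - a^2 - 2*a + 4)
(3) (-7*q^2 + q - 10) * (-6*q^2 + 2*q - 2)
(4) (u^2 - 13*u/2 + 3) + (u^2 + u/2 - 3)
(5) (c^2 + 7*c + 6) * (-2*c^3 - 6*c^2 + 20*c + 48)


(1) = 10*n^4 + 54*n^3 - 48*n^2 - 6*n + 2
(2) = 3*a^5 + 5*a^4 - 10*a^3 + 2*a^2 + 12*a - 8
(3) = 42*q^4 - 20*q^3 + 76*q^2 - 22*q + 20
(4) = 2*u^2 - 6*u
(5) = -2*c^5 - 20*c^4 - 34*c^3 + 152*c^2 + 456*c + 288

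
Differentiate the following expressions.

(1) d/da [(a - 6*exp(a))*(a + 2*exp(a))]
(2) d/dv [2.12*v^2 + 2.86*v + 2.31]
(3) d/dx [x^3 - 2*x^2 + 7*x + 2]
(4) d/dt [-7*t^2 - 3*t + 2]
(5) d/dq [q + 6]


(1) = -4*a*exp(a) + 2*a - 24*exp(2*a) - 4*exp(a)
(2) = 4.24*v + 2.86
(3) = 3*x^2 - 4*x + 7
(4) = -14*t - 3
(5) = 1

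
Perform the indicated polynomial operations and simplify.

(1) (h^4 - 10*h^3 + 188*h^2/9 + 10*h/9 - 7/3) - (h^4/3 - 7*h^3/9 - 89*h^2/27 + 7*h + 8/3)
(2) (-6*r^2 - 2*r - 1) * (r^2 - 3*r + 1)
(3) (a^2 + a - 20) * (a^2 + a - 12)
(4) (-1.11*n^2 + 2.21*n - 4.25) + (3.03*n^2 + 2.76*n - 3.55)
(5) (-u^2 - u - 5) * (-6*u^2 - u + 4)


(1) = 2*h^4/3 - 83*h^3/9 + 653*h^2/27 - 53*h/9 - 5
(2) = -6*r^4 + 16*r^3 - r^2 + r - 1
(3) = a^4 + 2*a^3 - 31*a^2 - 32*a + 240
(4) = 1.92*n^2 + 4.97*n - 7.8
(5) = 6*u^4 + 7*u^3 + 27*u^2 + u - 20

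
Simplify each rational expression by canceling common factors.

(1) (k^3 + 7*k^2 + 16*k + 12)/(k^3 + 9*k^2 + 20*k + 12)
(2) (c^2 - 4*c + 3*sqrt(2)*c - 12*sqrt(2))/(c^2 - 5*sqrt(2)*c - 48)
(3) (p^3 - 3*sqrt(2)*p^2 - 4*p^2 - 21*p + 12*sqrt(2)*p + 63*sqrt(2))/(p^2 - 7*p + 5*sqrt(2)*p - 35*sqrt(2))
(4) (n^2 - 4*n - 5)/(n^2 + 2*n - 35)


(1) = (k^2 + 5*k + 6)/(k^2 + 7*k + 6)
(2) = (c - 4)/(c - 8*sqrt(2))
(3) = (p^2 + p*(3 - 3*sqrt(2)) - 9*sqrt(2))/(p + 5*sqrt(2))
(4) = (n + 1)/(n + 7)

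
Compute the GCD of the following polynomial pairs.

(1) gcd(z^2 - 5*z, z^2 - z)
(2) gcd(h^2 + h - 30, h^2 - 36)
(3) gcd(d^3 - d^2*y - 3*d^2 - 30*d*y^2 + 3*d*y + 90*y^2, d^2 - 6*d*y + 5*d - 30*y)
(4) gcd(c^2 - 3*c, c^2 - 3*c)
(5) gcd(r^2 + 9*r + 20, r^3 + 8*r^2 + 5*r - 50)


(1) = z
(2) = h + 6
(3) = gcd((d - 3)*(d - 6*y)*(d + 5*y), (d + 5)*(d - 6*y)) = -d + 6*y
(4) = c^2 - 3*c
(5) = gcd((r + 4)*(r + 5), (r - 2)*(r + 5)^2) = r + 5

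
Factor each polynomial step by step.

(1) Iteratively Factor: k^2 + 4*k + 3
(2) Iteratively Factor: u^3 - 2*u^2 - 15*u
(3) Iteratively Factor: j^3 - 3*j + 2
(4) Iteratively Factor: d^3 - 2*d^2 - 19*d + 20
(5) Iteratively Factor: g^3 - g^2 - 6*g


(1) = (k + 3)*(k + 1)
(2) = (u)*(u^2 - 2*u - 15) = u*(u + 3)*(u - 5)
(3) = (j - 1)*(j^2 + j - 2) = (j - 1)^2*(j + 2)
(4) = (d - 5)*(d^2 + 3*d - 4) = (d - 5)*(d + 4)*(d - 1)
(5) = (g)*(g^2 - g - 6) = g*(g - 3)*(g + 2)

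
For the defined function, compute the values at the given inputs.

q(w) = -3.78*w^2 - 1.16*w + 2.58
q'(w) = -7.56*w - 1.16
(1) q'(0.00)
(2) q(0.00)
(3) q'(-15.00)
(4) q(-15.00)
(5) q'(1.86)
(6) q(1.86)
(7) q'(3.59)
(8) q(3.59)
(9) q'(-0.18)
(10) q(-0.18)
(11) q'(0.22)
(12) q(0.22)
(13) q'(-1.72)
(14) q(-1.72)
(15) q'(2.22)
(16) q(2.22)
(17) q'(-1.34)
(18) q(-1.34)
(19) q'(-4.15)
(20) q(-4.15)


(1) = -1.16
(2) = 2.58
(3) = 112.24
(4) = -830.52
(5) = -15.22
(6) = -12.65
(7) = -28.30
(8) = -50.30
(9) = 0.20
(10) = 2.67
(11) = -2.82
(12) = 2.14
(13) = 11.84
(14) = -6.61
(15) = -17.94
(16) = -18.62
(17) = 8.97
(18) = -2.65
(19) = 30.21
(20) = -57.71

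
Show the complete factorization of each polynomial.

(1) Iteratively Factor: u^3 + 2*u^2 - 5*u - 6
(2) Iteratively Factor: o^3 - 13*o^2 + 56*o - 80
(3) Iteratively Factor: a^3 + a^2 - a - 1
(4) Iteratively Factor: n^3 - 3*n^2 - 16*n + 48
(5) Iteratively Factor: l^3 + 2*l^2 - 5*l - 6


(1) = (u + 3)*(u^2 - u - 2) = (u - 2)*(u + 3)*(u + 1)
(2) = (o - 4)*(o^2 - 9*o + 20) = (o - 4)^2*(o - 5)
(3) = (a + 1)*(a^2 - 1) = (a + 1)^2*(a - 1)
(4) = (n - 4)*(n^2 + n - 12) = (n - 4)*(n - 3)*(n + 4)
(5) = (l + 1)*(l^2 + l - 6) = (l + 1)*(l + 3)*(l - 2)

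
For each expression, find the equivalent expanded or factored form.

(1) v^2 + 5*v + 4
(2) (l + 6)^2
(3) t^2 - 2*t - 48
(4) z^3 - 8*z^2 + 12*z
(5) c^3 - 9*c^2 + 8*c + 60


(1) = (v + 1)*(v + 4)
(2) = l^2 + 12*l + 36
(3) = (t - 8)*(t + 6)
(4) = z*(z - 6)*(z - 2)
(5) = (c - 6)*(c - 5)*(c + 2)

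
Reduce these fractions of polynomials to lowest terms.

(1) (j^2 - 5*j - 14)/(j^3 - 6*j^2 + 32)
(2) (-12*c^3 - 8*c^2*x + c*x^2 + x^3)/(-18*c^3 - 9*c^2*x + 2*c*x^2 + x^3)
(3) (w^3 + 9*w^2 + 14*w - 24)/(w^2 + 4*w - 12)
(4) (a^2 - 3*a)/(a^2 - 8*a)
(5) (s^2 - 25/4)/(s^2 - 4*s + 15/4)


(1) = (j - 7)/(j^2 - 8*j + 16)
(2) = (2*c + x)/(3*c + x)
(3) = (w^2 + 3*w - 4)/(w - 2)
(4) = (a - 3)/(a - 8)
(5) = (2*s + 5)/(2*s - 3)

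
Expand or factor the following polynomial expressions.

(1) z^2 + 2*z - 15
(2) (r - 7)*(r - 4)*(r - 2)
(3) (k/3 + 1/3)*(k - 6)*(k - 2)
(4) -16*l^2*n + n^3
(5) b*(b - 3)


(1) = (z - 3)*(z + 5)
(2) = r^3 - 13*r^2 + 50*r - 56
(3) = k^3/3 - 7*k^2/3 + 4*k/3 + 4
(4) = n*(-4*l + n)*(4*l + n)
(5) = b^2 - 3*b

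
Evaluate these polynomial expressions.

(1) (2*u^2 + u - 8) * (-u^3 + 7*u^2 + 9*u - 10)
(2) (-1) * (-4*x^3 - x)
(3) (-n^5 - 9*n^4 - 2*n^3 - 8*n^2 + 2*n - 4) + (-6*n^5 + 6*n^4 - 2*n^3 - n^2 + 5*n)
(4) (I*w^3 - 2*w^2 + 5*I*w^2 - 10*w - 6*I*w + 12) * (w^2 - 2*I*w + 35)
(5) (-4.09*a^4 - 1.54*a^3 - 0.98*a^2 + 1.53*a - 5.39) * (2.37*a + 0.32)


(1) = -2*u^5 + 13*u^4 + 33*u^3 - 67*u^2 - 82*u + 80
(2) = 4*x^3 + x
(3) = -7*n^5 - 3*n^4 - 4*n^3 - 9*n^2 + 7*n - 4
(4) = I*w^5 + 5*I*w^4 + 33*I*w^3 - 70*w^2 + 195*I*w^2 - 350*w - 234*I*w + 420
(5) = -9.6933*a^5 - 4.9586*a^4 - 2.8154*a^3 + 3.3125*a^2 - 12.2847*a - 1.7248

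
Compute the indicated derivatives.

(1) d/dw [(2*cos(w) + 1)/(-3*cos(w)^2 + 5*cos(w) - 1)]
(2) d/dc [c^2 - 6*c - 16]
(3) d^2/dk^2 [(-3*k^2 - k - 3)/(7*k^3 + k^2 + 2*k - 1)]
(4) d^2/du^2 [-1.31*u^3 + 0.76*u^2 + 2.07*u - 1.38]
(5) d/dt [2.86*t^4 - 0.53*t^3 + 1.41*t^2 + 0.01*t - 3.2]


(1) = (-6*cos(w)^2 - 6*cos(w) + 7)*sin(w)/(3*sin(w)^2 + 5*cos(w) - 4)^2
(2) = 2*c - 6
(3) = 2*(-147*k^6 - 147*k^5 - 777*k^4 - 296*k^3 - 186*k^2 - 84*k - 20)/(343*k^9 + 147*k^8 + 315*k^7 - 62*k^6 + 48*k^5 - 75*k^4 + 17*k^3 - 9*k^2 + 6*k - 1)
(4) = 1.52 - 7.86*u
(5) = 11.44*t^3 - 1.59*t^2 + 2.82*t + 0.01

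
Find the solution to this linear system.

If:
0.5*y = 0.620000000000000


Then:
y = 1.24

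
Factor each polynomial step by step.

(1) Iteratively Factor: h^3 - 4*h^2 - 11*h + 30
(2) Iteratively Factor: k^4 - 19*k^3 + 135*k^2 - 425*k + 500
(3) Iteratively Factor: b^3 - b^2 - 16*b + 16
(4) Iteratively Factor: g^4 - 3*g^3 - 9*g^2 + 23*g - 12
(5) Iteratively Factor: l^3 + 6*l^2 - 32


(1) = (h + 3)*(h^2 - 7*h + 10) = (h - 2)*(h + 3)*(h - 5)
(2) = (k - 5)*(k^3 - 14*k^2 + 65*k - 100) = (k - 5)*(k - 4)*(k^2 - 10*k + 25) = (k - 5)^2*(k - 4)*(k - 5)
(3) = (b - 1)*(b^2 - 16) = (b - 1)*(b + 4)*(b - 4)
(4) = (g - 4)*(g^3 + g^2 - 5*g + 3) = (g - 4)*(g - 1)*(g^2 + 2*g - 3) = (g - 4)*(g - 1)^2*(g + 3)
(5) = (l + 4)*(l^2 + 2*l - 8) = (l - 2)*(l + 4)*(l + 4)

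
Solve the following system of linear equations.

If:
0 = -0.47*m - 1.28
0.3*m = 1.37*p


Then:
m = -2.72
p = -0.60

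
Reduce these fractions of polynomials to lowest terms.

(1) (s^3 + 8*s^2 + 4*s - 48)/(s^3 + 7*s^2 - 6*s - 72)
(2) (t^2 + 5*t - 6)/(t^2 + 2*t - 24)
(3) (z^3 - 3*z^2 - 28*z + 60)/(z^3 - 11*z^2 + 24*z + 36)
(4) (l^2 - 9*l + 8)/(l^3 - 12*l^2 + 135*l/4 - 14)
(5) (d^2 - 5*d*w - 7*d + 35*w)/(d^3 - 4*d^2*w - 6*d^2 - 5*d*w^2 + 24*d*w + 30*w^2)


(1) = (s - 2)/(s - 3)
(2) = (t - 1)/(t - 4)
(3) = (z^2 + 3*z - 10)/(z^2 - 5*z - 6)
(4) = (4*l - 4)/(4*l^2 - 16*l + 7)
(5) = (d - 7)/(d^2 + d*w - 6*d - 6*w)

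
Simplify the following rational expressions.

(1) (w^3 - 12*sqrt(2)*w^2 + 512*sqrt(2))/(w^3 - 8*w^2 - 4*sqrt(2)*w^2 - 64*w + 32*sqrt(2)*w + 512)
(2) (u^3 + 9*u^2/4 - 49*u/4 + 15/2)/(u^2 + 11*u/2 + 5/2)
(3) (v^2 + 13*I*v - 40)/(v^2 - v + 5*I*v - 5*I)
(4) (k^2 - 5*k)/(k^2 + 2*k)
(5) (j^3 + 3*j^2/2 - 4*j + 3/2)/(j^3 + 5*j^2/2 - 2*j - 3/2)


(1) = (w - 8*sqrt(2))/(w - 8)
(2) = (4*u^2 - 11*u + 6)/(4*u + 2)
(3) = (v + 8*I)/(v - 1)
(4) = (k - 5)/(k + 2)
(5) = (2*j - 1)/(2*j + 1)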